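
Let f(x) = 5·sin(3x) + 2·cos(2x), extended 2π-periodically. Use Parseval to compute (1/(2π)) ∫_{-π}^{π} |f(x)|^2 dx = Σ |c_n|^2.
Σ |c_n|^2 = 29/2

Expand |f|^2 and use orthogonality of {sin(nx), cos(mx)} on [-π, π]:
  ∫_{-π}^{π} sin(nx)^2 dx = π, ∫ cos(mx)^2 dx = π, and cross terms integrate to 0.
So ∫_{-π}^{π} f(x)^2 dx = 5^2 · π + 2^2 · π = (25 + 4)π.
Divide by 2π: (25 + 4)/2 = 29/2.
By Parseval, this equals Σ |c_n|^2.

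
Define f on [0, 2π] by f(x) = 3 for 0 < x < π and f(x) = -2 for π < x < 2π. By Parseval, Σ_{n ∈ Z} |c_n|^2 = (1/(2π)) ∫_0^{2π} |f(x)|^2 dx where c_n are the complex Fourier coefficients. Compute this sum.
Σ |c_n|^2 = 13/2

Parseval equates the L^2 energy of f (normalised by 1/(2π)) with the ℓ^2 sum of its Fourier coefficients: (1/(2π)) ∫_0^{2π} |f|^2 = Σ |c_n|^2.
Compute the left side: (1/(2π)) [∫_0^π 3^2 dx + ∫_π^{2π} (-2)^2 dx] = (1/(2π)) · (9π + 4π) = (9 + 4)/2 = 13/2.
So Σ_{n ∈ Z} |c_n|^2 = 13/2.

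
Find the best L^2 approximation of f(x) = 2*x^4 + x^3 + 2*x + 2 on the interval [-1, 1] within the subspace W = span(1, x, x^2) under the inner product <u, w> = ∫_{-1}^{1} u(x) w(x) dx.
g(x) = 12*x^2/7 + 13*x/5 + 64/35

The best approximation g ∈ W is the orthogonal projection of f onto W. Writing g = a_0 + a_1 x + a_2 x^2, the coefficients solve the normal equations G · a = b where
  G_{ij} = <φ_i, φ_j> and b_i = <f, φ_i>, with φ_0 = 1, φ_1 = x, φ_2 = x^2.
G =
  [2, 0, 2/3]
  [0, 2/3, 0]
  [2/3, 0, 2/5],
b = (24/5, 26/15, 40/21).
Solving gives a_0 = 64/35, a_1 = 13/5, a_2 = 12/7, so
  g(x) = 12*x^2/7 + 13*x/5 + 64/35.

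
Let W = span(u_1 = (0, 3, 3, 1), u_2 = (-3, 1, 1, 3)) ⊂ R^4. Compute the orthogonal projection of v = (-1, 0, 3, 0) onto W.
proj_W(v) = (-99/299, 411/299, 411/299, 225/299)

Set up U = [u_1 | ... | u_2] ∈ R^(4×2). The projector onto W = col(U) is P = U (U^T U)^(-1) U^T.
Compute U^T U =
  [19, 9]
  [9, 20],
and U^T v = (9, 6).
Solve U^T U · c = U^T v for the coefficients: c = (126/299, 33/299). The projection is proj_W(v) = U c.
Check: (v - proj_W(v)) · u_1 = 0  (should be 0).
Check: (v - proj_W(v)) · u_2 = 0  (should be 0).
Result: proj_W(v) = (-99/299, 411/299, 411/299, 225/299).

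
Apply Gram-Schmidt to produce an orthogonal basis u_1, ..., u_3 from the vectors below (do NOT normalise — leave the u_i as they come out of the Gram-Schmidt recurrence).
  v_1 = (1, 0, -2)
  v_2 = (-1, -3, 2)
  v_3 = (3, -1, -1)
Orthogonal basis:
  u_1 = (1, 0, -2)
  u_2 = (0, -3, 0)
  u_3 = (2, 0, 1)

Apply the Gram-Schmidt recurrence
  u_1 = v_1
  u_i = v_i − Σ_{j<i} ((v_i · u_j) / (u_j · u_j)) · u_j.

Step by step this gives:
  u_1 = (1, 0, -2)
  u_2 = (0, -3, 0)
  u_3 = (2, 0, 1)

Orthogonality check:
  u_2 · u_1 = 0 (should be 0)
  u_3 · u_1 = 0 (should be 0)
  u_3 · u_2 = 0 (should be 0)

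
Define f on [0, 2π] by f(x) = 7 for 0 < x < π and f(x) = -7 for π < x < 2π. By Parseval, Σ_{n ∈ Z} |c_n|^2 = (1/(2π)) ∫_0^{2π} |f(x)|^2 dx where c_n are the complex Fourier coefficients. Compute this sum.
Σ |c_n|^2 = 49

Parseval equates the L^2 energy of f (normalised by 1/(2π)) with the ℓ^2 sum of its Fourier coefficients: (1/(2π)) ∫_0^{2π} |f|^2 = Σ |c_n|^2.
Compute the left side: (1/(2π)) [∫_0^π 7^2 dx + ∫_π^{2π} (-7)^2 dx] = (1/(2π)) · (49π + 49π) = (49 + 49)/2 = 49.
So Σ_{n ∈ Z} |c_n|^2 = 49.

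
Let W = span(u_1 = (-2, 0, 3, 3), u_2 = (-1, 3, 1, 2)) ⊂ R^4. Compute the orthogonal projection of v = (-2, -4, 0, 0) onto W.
proj_W(v) = (-4/11, -72/19, 246/209, -18/209)

Set up U = [u_1 | ... | u_2] ∈ R^(4×2). The projector onto W = col(U) is P = U (U^T U)^(-1) U^T.
Compute U^T U =
  [22, 11]
  [11, 15],
and U^T v = (4, -10).
Solve U^T U · c = U^T v for the coefficients: c = (170/209, -24/19). The projection is proj_W(v) = U c.
Check: (v - proj_W(v)) · u_1 = 0  (should be 0).
Check: (v - proj_W(v)) · u_2 = 0  (should be 0).
Result: proj_W(v) = (-4/11, -72/19, 246/209, -18/209).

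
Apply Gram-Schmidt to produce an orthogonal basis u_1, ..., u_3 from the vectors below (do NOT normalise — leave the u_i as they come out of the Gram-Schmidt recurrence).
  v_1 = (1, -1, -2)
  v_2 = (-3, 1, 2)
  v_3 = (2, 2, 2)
Orthogonal basis:
  u_1 = (1, -1, -2)
  u_2 = (-5/3, -1/3, -2/3)
  u_3 = (0, 4/5, -2/5)

Apply the Gram-Schmidt recurrence
  u_1 = v_1
  u_i = v_i − Σ_{j<i} ((v_i · u_j) / (u_j · u_j)) · u_j.

Step by step this gives:
  u_1 = (1, -1, -2)
  u_2 = (-5/3, -1/3, -2/3)
  u_3 = (0, 4/5, -2/5)

Orthogonality check:
  u_2 · u_1 = 0 (should be 0)
  u_3 · u_1 = 0 (should be 0)
  u_3 · u_2 = 0 (should be 0)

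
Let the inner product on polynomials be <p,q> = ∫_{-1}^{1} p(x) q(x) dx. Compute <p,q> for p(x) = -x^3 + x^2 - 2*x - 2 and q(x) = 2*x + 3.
<p,q> = -202/15

Expand the product: p(x)·q(x) = -2*x^4 - x^3 - x^2 - 10*x - 6.
∫_{-1}^{1} of each monomial x^k gives [2/(k+1) if k even, 0 if k odd]. Integrating term-by-term (or equivalently evaluating the antiderivative F(x) = -2*x^5/5 - x^4/4 - x^3/3 - 5*x^2 - 6*x at the endpoints):
  F(1) − F(−1) = -719/60 − (89/60) = -202/15.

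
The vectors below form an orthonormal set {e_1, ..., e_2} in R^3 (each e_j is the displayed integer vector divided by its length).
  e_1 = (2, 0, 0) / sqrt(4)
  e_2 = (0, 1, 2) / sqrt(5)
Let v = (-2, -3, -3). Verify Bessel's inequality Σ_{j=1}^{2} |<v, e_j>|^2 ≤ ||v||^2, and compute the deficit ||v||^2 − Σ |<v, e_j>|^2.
Σ |<v, e_j>|^2 = 101/5; ||v||^2 = 22; deficit = 9/5

Write each e_j = u_j / sqrt(<u_j, u_j>) where u_j is the displayed integer vector. Then <v, e_j> = <v, u_j> / sqrt(<u_j, u_j>), so |<v, e_j>|^2 = <v, u_j>^2 / <u_j, u_j>.
Coefficients: <v, e_1> = -4/sqrt(4), <v, e_2> = -9/sqrt(5).
Square and sum: Σ |<v, e_j>|^2 = 101/5.
Compute ||v||^2 = v·v = 22.
Deficit = 22 − 101/5 = 9/5 ≥ 0, confirming Bessel's inequality. (The deficit equals ||v − Σ <v,e_j> e_j||^2, the squared distance from v to span{e_j}.)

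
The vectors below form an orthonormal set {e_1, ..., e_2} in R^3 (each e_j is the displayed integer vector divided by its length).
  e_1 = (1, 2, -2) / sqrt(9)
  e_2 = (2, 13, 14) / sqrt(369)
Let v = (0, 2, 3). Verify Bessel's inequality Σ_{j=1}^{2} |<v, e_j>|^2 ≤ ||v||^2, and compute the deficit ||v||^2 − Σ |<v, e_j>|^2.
Σ |<v, e_j>|^2 = 532/41; ||v||^2 = 13; deficit = 1/41

Write each e_j = u_j / sqrt(<u_j, u_j>) where u_j is the displayed integer vector. Then <v, e_j> = <v, u_j> / sqrt(<u_j, u_j>), so |<v, e_j>|^2 = <v, u_j>^2 / <u_j, u_j>.
Coefficients: <v, e_1> = -2/sqrt(9), <v, e_2> = 68/sqrt(369).
Square and sum: Σ |<v, e_j>|^2 = 532/41.
Compute ||v||^2 = v·v = 13.
Deficit = 13 − 532/41 = 1/41 ≥ 0, confirming Bessel's inequality. (The deficit equals ||v − Σ <v,e_j> e_j||^2, the squared distance from v to span{e_j}.)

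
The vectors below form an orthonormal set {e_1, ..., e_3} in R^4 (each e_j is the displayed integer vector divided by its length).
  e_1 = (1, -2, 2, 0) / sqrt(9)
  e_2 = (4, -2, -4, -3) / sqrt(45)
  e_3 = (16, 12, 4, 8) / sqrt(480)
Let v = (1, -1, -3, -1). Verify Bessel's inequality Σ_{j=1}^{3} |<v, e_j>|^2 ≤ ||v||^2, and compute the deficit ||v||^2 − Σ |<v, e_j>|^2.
Σ |<v, e_j>|^2 = 34/3; ||v||^2 = 12; deficit = 2/3

Write each e_j = u_j / sqrt(<u_j, u_j>) where u_j is the displayed integer vector. Then <v, e_j> = <v, u_j> / sqrt(<u_j, u_j>), so |<v, e_j>|^2 = <v, u_j>^2 / <u_j, u_j>.
Coefficients: <v, e_1> = -3/sqrt(9), <v, e_2> = 21/sqrt(45), <v, e_3> = -16/sqrt(480).
Square and sum: Σ |<v, e_j>|^2 = 34/3.
Compute ||v||^2 = v·v = 12.
Deficit = 12 − 34/3 = 2/3 ≥ 0, confirming Bessel's inequality. (The deficit equals ||v − Σ <v,e_j> e_j||^2, the squared distance from v to span{e_j}.)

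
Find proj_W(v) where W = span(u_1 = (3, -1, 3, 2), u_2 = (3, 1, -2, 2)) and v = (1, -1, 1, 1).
proj_W(v) = (71/63, -79/189, 233/189, 142/189)

Set up U = [u_1 | ... | u_2] ∈ R^(4×2). The projector onto W = col(U) is P = U (U^T U)^(-1) U^T.
Compute U^T U =
  [23, 6]
  [6, 18],
and U^T v = (9, 2).
Solve U^T U · c = U^T v for the coefficients: c = (25/63, -4/189). The projection is proj_W(v) = U c.
Check: (v - proj_W(v)) · u_1 = 0  (should be 0).
Check: (v - proj_W(v)) · u_2 = 0  (should be 0).
Result: proj_W(v) = (71/63, -79/189, 233/189, 142/189).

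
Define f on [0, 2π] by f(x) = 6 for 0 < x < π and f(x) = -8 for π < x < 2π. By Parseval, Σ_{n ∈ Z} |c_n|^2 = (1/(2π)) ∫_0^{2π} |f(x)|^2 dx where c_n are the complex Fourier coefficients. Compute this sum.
Σ |c_n|^2 = 50

Parseval equates the L^2 energy of f (normalised by 1/(2π)) with the ℓ^2 sum of its Fourier coefficients: (1/(2π)) ∫_0^{2π} |f|^2 = Σ |c_n|^2.
Compute the left side: (1/(2π)) [∫_0^π 6^2 dx + ∫_π^{2π} (-8)^2 dx] = (1/(2π)) · (36π + 64π) = (36 + 64)/2 = 50.
So Σ_{n ∈ Z} |c_n|^2 = 50.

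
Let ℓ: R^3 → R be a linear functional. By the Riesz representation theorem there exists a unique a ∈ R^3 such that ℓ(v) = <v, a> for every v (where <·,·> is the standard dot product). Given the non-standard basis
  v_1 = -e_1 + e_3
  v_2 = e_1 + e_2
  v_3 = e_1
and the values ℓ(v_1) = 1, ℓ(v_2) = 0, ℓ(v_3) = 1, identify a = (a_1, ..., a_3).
a = (1, -1, 2)

Write a = (a_1, ..., a_3) in the standard basis. For each basis vector v_i, ℓ(v_i) = <v_i, a> is a linear equation in the a_j's. Collect the n equations into a matrix system V a = ℓ, where row i of V is v_i (expressed in the standard basis). Since V is invertible (lower-triangular with 1s on the diagonal, up to permutation), solve by back-substitution:
  V =
[[-1, 0, 1],
 [1, 1, 0],
 [1, 0, 0]]
  V a = (1, 0, 1)
Solving gives a = (1, -1, 2).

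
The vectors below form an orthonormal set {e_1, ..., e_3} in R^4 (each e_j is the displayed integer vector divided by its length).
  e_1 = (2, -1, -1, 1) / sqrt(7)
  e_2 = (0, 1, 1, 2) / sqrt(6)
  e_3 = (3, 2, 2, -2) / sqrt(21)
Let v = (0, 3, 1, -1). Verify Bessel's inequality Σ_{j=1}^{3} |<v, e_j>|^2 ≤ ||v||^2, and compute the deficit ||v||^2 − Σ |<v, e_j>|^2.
Σ |<v, e_j>|^2 = 9; ||v||^2 = 11; deficit = 2

Write each e_j = u_j / sqrt(<u_j, u_j>) where u_j is the displayed integer vector. Then <v, e_j> = <v, u_j> / sqrt(<u_j, u_j>), so |<v, e_j>|^2 = <v, u_j>^2 / <u_j, u_j>.
Coefficients: <v, e_1> = -5/sqrt(7), <v, e_2> = 2/sqrt(6), <v, e_3> = 10/sqrt(21).
Square and sum: Σ |<v, e_j>|^2 = 9.
Compute ||v||^2 = v·v = 11.
Deficit = 11 − 9 = 2 ≥ 0, confirming Bessel's inequality. (The deficit equals ||v − Σ <v,e_j> e_j||^2, the squared distance from v to span{e_j}.)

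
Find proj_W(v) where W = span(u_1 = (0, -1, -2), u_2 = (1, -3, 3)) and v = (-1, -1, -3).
proj_W(v) = (-7/43, -35/43, -133/43)

Set up U = [u_1 | ... | u_2] ∈ R^(3×2). The projector onto W = col(U) is P = U (U^T U)^(-1) U^T.
Compute U^T U =
  [5, -3]
  [-3, 19],
and U^T v = (7, -7).
Solve U^T U · c = U^T v for the coefficients: c = (56/43, -7/43). The projection is proj_W(v) = U c.
Check: (v - proj_W(v)) · u_1 = 0  (should be 0).
Check: (v - proj_W(v)) · u_2 = 0  (should be 0).
Result: proj_W(v) = (-7/43, -35/43, -133/43).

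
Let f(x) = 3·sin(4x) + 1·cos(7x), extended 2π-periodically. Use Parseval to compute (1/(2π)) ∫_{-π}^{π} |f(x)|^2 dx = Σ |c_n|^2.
Σ |c_n|^2 = 5

Expand |f|^2 and use orthogonality of {sin(nx), cos(mx)} on [-π, π]:
  ∫_{-π}^{π} sin(nx)^2 dx = π, ∫ cos(mx)^2 dx = π, and cross terms integrate to 0.
So ∫_{-π}^{π} f(x)^2 dx = 3^2 · π + 1^2 · π = (9 + 1)π.
Divide by 2π: (9 + 1)/2 = 5.
By Parseval, this equals Σ |c_n|^2.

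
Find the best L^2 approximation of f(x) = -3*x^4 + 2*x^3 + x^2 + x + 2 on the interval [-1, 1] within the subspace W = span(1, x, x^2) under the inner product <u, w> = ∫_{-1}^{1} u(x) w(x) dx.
g(x) = -11*x^2/7 + 11*x/5 + 79/35

The best approximation g ∈ W is the orthogonal projection of f onto W. Writing g = a_0 + a_1 x + a_2 x^2, the coefficients solve the normal equations G · a = b where
  G_{ij} = <φ_i, φ_j> and b_i = <f, φ_i>, with φ_0 = 1, φ_1 = x, φ_2 = x^2.
G =
  [2, 0, 2/3]
  [0, 2/3, 0]
  [2/3, 0, 2/5],
b = (52/15, 22/15, 92/105).
Solving gives a_0 = 79/35, a_1 = 11/5, a_2 = -11/7, so
  g(x) = -11*x^2/7 + 11*x/5 + 79/35.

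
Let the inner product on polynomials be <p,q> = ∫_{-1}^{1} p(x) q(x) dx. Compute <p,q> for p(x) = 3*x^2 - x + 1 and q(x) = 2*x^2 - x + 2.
<p,q> = 62/5

Expand the product: p(x)·q(x) = 6*x^4 - 5*x^3 + 9*x^2 - 3*x + 2.
∫_{-1}^{1} of each monomial x^k gives [2/(k+1) if k even, 0 if k odd]. Integrating term-by-term (or equivalently evaluating the antiderivative F(x) = 6*x^5/5 - 5*x^4/4 + 3*x^3 - 3*x^2/2 + 2*x at the endpoints):
  F(1) − F(−1) = 69/20 − (-179/20) = 62/5.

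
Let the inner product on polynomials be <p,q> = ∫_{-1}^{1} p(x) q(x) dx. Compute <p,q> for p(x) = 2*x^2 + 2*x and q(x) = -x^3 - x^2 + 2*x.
<p,q> = 16/15

Expand the product: p(x)·q(x) = -2*x^5 - 4*x^4 + 2*x^3 + 4*x^2.
∫_{-1}^{1} of each monomial x^k gives [2/(k+1) if k even, 0 if k odd]. Integrating term-by-term (or equivalently evaluating the antiderivative F(x) = -x^6/3 - 4*x^5/5 + x^4/2 + 4*x^3/3 at the endpoints):
  F(1) − F(−1) = 7/10 − (-11/30) = 16/15.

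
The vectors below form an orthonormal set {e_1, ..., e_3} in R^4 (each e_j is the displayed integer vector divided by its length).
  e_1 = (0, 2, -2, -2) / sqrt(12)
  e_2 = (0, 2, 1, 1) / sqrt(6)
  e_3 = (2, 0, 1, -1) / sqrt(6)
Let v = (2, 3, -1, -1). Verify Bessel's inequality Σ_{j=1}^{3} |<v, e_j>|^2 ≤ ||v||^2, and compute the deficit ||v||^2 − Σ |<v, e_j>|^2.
Σ |<v, e_j>|^2 = 41/3; ||v||^2 = 15; deficit = 4/3

Write each e_j = u_j / sqrt(<u_j, u_j>) where u_j is the displayed integer vector. Then <v, e_j> = <v, u_j> / sqrt(<u_j, u_j>), so |<v, e_j>|^2 = <v, u_j>^2 / <u_j, u_j>.
Coefficients: <v, e_1> = 10/sqrt(12), <v, e_2> = 4/sqrt(6), <v, e_3> = 4/sqrt(6).
Square and sum: Σ |<v, e_j>|^2 = 41/3.
Compute ||v||^2 = v·v = 15.
Deficit = 15 − 41/3 = 4/3 ≥ 0, confirming Bessel's inequality. (The deficit equals ||v − Σ <v,e_j> e_j||^2, the squared distance from v to span{e_j}.)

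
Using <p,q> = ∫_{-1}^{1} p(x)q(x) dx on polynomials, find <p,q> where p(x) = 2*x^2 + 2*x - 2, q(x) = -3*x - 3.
<p,q> = 4

Expand the product: p(x)·q(x) = -6*x^3 - 12*x^2 + 6.
∫_{-1}^{1} of each monomial x^k gives [2/(k+1) if k even, 0 if k odd]. Integrating term-by-term (or equivalently evaluating the antiderivative F(x) = -3*x^4/2 - 4*x^3 + 6*x at the endpoints):
  F(1) − F(−1) = 1/2 − (-7/2) = 4.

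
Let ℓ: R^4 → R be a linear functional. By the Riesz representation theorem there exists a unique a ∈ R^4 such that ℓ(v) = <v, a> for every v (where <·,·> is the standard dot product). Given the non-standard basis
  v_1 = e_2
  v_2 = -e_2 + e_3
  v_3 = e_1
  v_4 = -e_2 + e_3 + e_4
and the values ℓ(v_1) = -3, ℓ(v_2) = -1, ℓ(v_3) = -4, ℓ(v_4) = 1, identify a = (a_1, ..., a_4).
a = (-4, -3, -4, 2)

Write a = (a_1, ..., a_4) in the standard basis. For each basis vector v_i, ℓ(v_i) = <v_i, a> is a linear equation in the a_j's. Collect the n equations into a matrix system V a = ℓ, where row i of V is v_i (expressed in the standard basis). Since V is invertible (lower-triangular with 1s on the diagonal, up to permutation), solve by back-substitution:
  V =
[[0, 1, 0, 0],
 [0, -1, 1, 0],
 [1, 0, 0, 0],
 [0, -1, 1, 1]]
  V a = (-3, -1, -4, 1)
Solving gives a = (-4, -3, -4, 2).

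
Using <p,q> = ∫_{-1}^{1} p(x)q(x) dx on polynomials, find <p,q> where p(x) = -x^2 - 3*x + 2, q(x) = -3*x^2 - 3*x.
<p,q> = 16/5

Expand the product: p(x)·q(x) = 3*x^4 + 12*x^3 + 3*x^2 - 6*x.
∫_{-1}^{1} of each monomial x^k gives [2/(k+1) if k even, 0 if k odd]. Integrating term-by-term (or equivalently evaluating the antiderivative F(x) = 3*x^5/5 + 3*x^4 + x^3 - 3*x^2 at the endpoints):
  F(1) − F(−1) = 8/5 − (-8/5) = 16/5.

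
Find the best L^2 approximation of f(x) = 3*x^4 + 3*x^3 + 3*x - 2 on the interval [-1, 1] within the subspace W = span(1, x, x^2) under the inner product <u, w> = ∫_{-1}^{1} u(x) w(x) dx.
g(x) = 18*x^2/7 + 24*x/5 - 79/35

The best approximation g ∈ W is the orthogonal projection of f onto W. Writing g = a_0 + a_1 x + a_2 x^2, the coefficients solve the normal equations G · a = b where
  G_{ij} = <φ_i, φ_j> and b_i = <f, φ_i>, with φ_0 = 1, φ_1 = x, φ_2 = x^2.
G =
  [2, 0, 2/3]
  [0, 2/3, 0]
  [2/3, 0, 2/5],
b = (-14/5, 16/5, -10/21).
Solving gives a_0 = -79/35, a_1 = 24/5, a_2 = 18/7, so
  g(x) = 18*x^2/7 + 24*x/5 - 79/35.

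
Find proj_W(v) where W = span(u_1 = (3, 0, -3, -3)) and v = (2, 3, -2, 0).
proj_W(v) = (4/3, 0, -4/3, -4/3)

Set up U = [u_1 | ... | u_1] ∈ R^(4×1). The projector onto W = col(U) is P = U (U^T U)^(-1) U^T.
Compute U^T U =
  [27],
and U^T v = (12).
Solve U^T U · c = U^T v for the coefficients: c = (4/9). The projection is proj_W(v) = U c.
Check: (v - proj_W(v)) · u_1 = 0  (should be 0).
Result: proj_W(v) = (4/3, 0, -4/3, -4/3).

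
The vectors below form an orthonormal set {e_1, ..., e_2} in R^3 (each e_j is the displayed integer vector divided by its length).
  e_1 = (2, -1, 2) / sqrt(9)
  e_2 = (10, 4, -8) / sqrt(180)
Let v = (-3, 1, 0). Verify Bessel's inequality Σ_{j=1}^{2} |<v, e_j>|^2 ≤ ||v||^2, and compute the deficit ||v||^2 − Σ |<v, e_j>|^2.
Σ |<v, e_j>|^2 = 46/5; ||v||^2 = 10; deficit = 4/5

Write each e_j = u_j / sqrt(<u_j, u_j>) where u_j is the displayed integer vector. Then <v, e_j> = <v, u_j> / sqrt(<u_j, u_j>), so |<v, e_j>|^2 = <v, u_j>^2 / <u_j, u_j>.
Coefficients: <v, e_1> = -7/sqrt(9), <v, e_2> = -26/sqrt(180).
Square and sum: Σ |<v, e_j>|^2 = 46/5.
Compute ||v||^2 = v·v = 10.
Deficit = 10 − 46/5 = 4/5 ≥ 0, confirming Bessel's inequality. (The deficit equals ||v − Σ <v,e_j> e_j||^2, the squared distance from v to span{e_j}.)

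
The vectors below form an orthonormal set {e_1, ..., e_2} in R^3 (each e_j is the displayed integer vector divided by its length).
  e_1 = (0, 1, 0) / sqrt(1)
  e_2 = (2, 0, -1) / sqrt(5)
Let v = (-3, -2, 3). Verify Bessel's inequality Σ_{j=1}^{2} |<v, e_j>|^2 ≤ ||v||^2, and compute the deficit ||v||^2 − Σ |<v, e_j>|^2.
Σ |<v, e_j>|^2 = 101/5; ||v||^2 = 22; deficit = 9/5

Write each e_j = u_j / sqrt(<u_j, u_j>) where u_j is the displayed integer vector. Then <v, e_j> = <v, u_j> / sqrt(<u_j, u_j>), so |<v, e_j>|^2 = <v, u_j>^2 / <u_j, u_j>.
Coefficients: <v, e_1> = -2/sqrt(1), <v, e_2> = -9/sqrt(5).
Square and sum: Σ |<v, e_j>|^2 = 101/5.
Compute ||v||^2 = v·v = 22.
Deficit = 22 − 101/5 = 9/5 ≥ 0, confirming Bessel's inequality. (The deficit equals ||v − Σ <v,e_j> e_j||^2, the squared distance from v to span{e_j}.)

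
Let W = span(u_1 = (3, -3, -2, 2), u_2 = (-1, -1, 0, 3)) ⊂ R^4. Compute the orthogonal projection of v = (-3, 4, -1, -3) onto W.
proj_W(v) = (-107/50, 151/50, 43/25, -76/25)

Set up U = [u_1 | ... | u_2] ∈ R^(4×2). The projector onto W = col(U) is P = U (U^T U)^(-1) U^T.
Compute U^T U =
  [26, 6]
  [6, 11],
and U^T v = (-25, -10).
Solve U^T U · c = U^T v for the coefficients: c = (-43/50, -11/25). The projection is proj_W(v) = U c.
Check: (v - proj_W(v)) · u_1 = 0  (should be 0).
Check: (v - proj_W(v)) · u_2 = 0  (should be 0).
Result: proj_W(v) = (-107/50, 151/50, 43/25, -76/25).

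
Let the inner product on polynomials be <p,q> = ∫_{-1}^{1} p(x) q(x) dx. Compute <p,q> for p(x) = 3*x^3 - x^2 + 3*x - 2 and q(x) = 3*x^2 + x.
<p,q> = -2

Expand the product: p(x)·q(x) = 9*x^5 + 8*x^3 - 3*x^2 - 2*x.
∫_{-1}^{1} of each monomial x^k gives [2/(k+1) if k even, 0 if k odd]. Integrating term-by-term (or equivalently evaluating the antiderivative F(x) = 3*x^6/2 + 2*x^4 - x^3 - x^2 at the endpoints):
  F(1) − F(−1) = 3/2 − (7/2) = -2.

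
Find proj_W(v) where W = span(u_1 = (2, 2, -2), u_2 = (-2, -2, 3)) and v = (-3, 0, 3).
proj_W(v) = (-3/2, -3/2, 3)

Set up U = [u_1 | ... | u_2] ∈ R^(3×2). The projector onto W = col(U) is P = U (U^T U)^(-1) U^T.
Compute U^T U =
  [12, -14]
  [-14, 17],
and U^T v = (-12, 15).
Solve U^T U · c = U^T v for the coefficients: c = (3/4, 3/2). The projection is proj_W(v) = U c.
Check: (v - proj_W(v)) · u_1 = 0  (should be 0).
Check: (v - proj_W(v)) · u_2 = 0  (should be 0).
Result: proj_W(v) = (-3/2, -3/2, 3).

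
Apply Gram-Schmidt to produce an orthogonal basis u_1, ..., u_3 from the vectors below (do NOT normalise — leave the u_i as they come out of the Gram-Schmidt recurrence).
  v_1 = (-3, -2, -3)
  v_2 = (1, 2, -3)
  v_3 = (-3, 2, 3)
Orthogonal basis:
  u_1 = (-3, -2, -3)
  u_2 = (14/11, 24/11, -30/11)
  u_3 = (-54/19, 54/19, 18/19)

Apply the Gram-Schmidt recurrence
  u_1 = v_1
  u_i = v_i − Σ_{j<i} ((v_i · u_j) / (u_j · u_j)) · u_j.

Step by step this gives:
  u_1 = (-3, -2, -3)
  u_2 = (14/11, 24/11, -30/11)
  u_3 = (-54/19, 54/19, 18/19)

Orthogonality check:
  u_2 · u_1 = 0 (should be 0)
  u_3 · u_1 = 0 (should be 0)
  u_3 · u_2 = 0 (should be 0)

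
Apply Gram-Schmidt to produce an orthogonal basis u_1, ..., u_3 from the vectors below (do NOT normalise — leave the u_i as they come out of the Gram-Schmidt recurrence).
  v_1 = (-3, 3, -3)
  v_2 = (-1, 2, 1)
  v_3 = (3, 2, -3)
Orthogonal basis:
  u_1 = (-3, 3, -3)
  u_2 = (-1/3, 4/3, 5/3)
  u_3 = (24/7, 16/7, -8/7)

Apply the Gram-Schmidt recurrence
  u_1 = v_1
  u_i = v_i − Σ_{j<i} ((v_i · u_j) / (u_j · u_j)) · u_j.

Step by step this gives:
  u_1 = (-3, 3, -3)
  u_2 = (-1/3, 4/3, 5/3)
  u_3 = (24/7, 16/7, -8/7)

Orthogonality check:
  u_2 · u_1 = 0 (should be 0)
  u_3 · u_1 = 0 (should be 0)
  u_3 · u_2 = 0 (should be 0)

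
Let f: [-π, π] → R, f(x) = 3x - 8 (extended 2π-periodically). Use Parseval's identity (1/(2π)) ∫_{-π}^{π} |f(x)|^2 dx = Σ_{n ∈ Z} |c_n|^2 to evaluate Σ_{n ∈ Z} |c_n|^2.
Σ |c_n|^2 = 3π^2 + 64

Expand and integrate term by term over [-π, π]:
  ∫ (3x)^2 dx = 9·(2π^3/3); ∫ 2·3·(-8)·x dx = 0 (odd integrand); ∫ (-8)^2 dx = 64·2π.
So (1/(2π)) ∫_{-π}^{π} (3x - 8)^2 dx = 9π^2/3 + 64 = 3π^2 + 64.
Parseval ⇒ Σ |c_n|^2 = 3π^2 + 64.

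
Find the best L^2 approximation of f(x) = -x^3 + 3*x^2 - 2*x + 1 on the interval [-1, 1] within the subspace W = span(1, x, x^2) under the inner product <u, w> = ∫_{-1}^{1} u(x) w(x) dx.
g(x) = 3*x^2 - 13*x/5 + 1

The best approximation g ∈ W is the orthogonal projection of f onto W. Writing g = a_0 + a_1 x + a_2 x^2, the coefficients solve the normal equations G · a = b where
  G_{ij} = <φ_i, φ_j> and b_i = <f, φ_i>, with φ_0 = 1, φ_1 = x, φ_2 = x^2.
G =
  [2, 0, 2/3]
  [0, 2/3, 0]
  [2/3, 0, 2/5],
b = (4, -26/15, 28/15).
Solving gives a_0 = 1, a_1 = -13/5, a_2 = 3, so
  g(x) = 3*x^2 - 13*x/5 + 1.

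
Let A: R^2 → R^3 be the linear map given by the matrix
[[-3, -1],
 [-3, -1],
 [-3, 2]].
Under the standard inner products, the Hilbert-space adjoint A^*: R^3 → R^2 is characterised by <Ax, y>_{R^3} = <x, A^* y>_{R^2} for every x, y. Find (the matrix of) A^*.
A^* = A^T =
[[-3, -3, -3],
 [-1, -1, 2]]

For real matrices with standard dot products, the defining identity <Ax, y> = <x, A^* y> gives (Ax)^T y = x^T (A^*) y, i.e. x^T A^T y = x^T (A^*) y. Since this holds for all x, y, we must have A^* = A^T. Therefore
A^* =
[[-3, -3, -3],
 [-1, -1, 2]].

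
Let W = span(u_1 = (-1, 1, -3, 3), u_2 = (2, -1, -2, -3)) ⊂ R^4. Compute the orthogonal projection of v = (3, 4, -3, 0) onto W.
proj_W(v) = (53/81, 2/81, -281/81, 2/27)

Set up U = [u_1 | ... | u_2] ∈ R^(4×2). The projector onto W = col(U) is P = U (U^T U)^(-1) U^T.
Compute U^T U =
  [20, -6]
  [-6, 18],
and U^T v = (10, 8).
Solve U^T U · c = U^T v for the coefficients: c = (19/27, 55/81). The projection is proj_W(v) = U c.
Check: (v - proj_W(v)) · u_1 = 0  (should be 0).
Check: (v - proj_W(v)) · u_2 = 0  (should be 0).
Result: proj_W(v) = (53/81, 2/81, -281/81, 2/27).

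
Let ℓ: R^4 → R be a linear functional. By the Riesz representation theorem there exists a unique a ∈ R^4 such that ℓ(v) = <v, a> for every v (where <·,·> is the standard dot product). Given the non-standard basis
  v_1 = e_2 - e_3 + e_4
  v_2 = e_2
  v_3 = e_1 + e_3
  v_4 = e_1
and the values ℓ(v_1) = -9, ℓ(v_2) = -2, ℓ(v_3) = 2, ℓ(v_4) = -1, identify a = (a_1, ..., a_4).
a = (-1, -2, 3, -4)

Write a = (a_1, ..., a_4) in the standard basis. For each basis vector v_i, ℓ(v_i) = <v_i, a> is a linear equation in the a_j's. Collect the n equations into a matrix system V a = ℓ, where row i of V is v_i (expressed in the standard basis). Since V is invertible (lower-triangular with 1s on the diagonal, up to permutation), solve by back-substitution:
  V =
[[0, 1, -1, 1],
 [0, 1, 0, 0],
 [1, 0, 1, 0],
 [1, 0, 0, 0]]
  V a = (-9, -2, 2, -1)
Solving gives a = (-1, -2, 3, -4).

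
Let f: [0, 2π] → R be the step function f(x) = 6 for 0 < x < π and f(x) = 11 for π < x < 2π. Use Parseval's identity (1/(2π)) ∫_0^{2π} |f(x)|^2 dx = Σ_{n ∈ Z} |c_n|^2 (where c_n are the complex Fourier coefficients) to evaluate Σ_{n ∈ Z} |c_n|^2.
Σ |c_n|^2 = 157/2

Parseval equates the L^2 energy of f (normalised by 1/(2π)) with the ℓ^2 sum of its Fourier coefficients: (1/(2π)) ∫_0^{2π} |f|^2 = Σ |c_n|^2.
Compute the left side: (1/(2π)) [∫_0^π 6^2 dx + ∫_π^{2π} 11^2 dx] = (1/(2π)) · (36π + 121π) = (36 + 121)/2 = 157/2.
So Σ_{n ∈ Z} |c_n|^2 = 157/2.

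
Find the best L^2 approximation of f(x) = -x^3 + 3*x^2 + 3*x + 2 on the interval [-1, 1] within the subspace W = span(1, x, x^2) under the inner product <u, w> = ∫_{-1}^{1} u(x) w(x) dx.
g(x) = 3*x^2 + 12*x/5 + 2

The best approximation g ∈ W is the orthogonal projection of f onto W. Writing g = a_0 + a_1 x + a_2 x^2, the coefficients solve the normal equations G · a = b where
  G_{ij} = <φ_i, φ_j> and b_i = <f, φ_i>, with φ_0 = 1, φ_1 = x, φ_2 = x^2.
G =
  [2, 0, 2/3]
  [0, 2/3, 0]
  [2/3, 0, 2/5],
b = (6, 8/5, 38/15).
Solving gives a_0 = 2, a_1 = 12/5, a_2 = 3, so
  g(x) = 3*x^2 + 12*x/5 + 2.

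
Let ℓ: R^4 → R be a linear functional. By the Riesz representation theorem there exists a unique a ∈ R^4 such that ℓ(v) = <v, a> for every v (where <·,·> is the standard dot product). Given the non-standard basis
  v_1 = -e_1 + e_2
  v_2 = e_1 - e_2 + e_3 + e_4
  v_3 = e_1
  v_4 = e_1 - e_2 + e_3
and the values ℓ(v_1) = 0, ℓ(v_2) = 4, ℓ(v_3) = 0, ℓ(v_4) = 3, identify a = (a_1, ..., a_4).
a = (0, 0, 3, 1)

Write a = (a_1, ..., a_4) in the standard basis. For each basis vector v_i, ℓ(v_i) = <v_i, a> is a linear equation in the a_j's. Collect the n equations into a matrix system V a = ℓ, where row i of V is v_i (expressed in the standard basis). Since V is invertible (lower-triangular with 1s on the diagonal, up to permutation), solve by back-substitution:
  V =
[[-1, 1, 0, 0],
 [1, -1, 1, 1],
 [1, 0, 0, 0],
 [1, -1, 1, 0]]
  V a = (0, 4, 0, 3)
Solving gives a = (0, 0, 3, 1).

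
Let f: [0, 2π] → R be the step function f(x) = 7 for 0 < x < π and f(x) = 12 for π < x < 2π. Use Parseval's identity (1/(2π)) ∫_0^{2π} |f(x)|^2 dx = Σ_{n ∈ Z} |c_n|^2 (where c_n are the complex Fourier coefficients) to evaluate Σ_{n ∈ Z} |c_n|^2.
Σ |c_n|^2 = 193/2

Parseval equates the L^2 energy of f (normalised by 1/(2π)) with the ℓ^2 sum of its Fourier coefficients: (1/(2π)) ∫_0^{2π} |f|^2 = Σ |c_n|^2.
Compute the left side: (1/(2π)) [∫_0^π 7^2 dx + ∫_π^{2π} 12^2 dx] = (1/(2π)) · (49π + 144π) = (49 + 144)/2 = 193/2.
So Σ_{n ∈ Z} |c_n|^2 = 193/2.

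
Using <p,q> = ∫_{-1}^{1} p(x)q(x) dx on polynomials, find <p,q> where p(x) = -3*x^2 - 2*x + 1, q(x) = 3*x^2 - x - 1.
<p,q> = -4/15

Expand the product: p(x)·q(x) = -9*x^4 - 3*x^3 + 8*x^2 + x - 1.
∫_{-1}^{1} of each monomial x^k gives [2/(k+1) if k even, 0 if k odd]. Integrating term-by-term (or equivalently evaluating the antiderivative F(x) = -9*x^5/5 - 3*x^4/4 + 8*x^3/3 + x^2/2 - x at the endpoints):
  F(1) − F(−1) = -23/60 − (-7/60) = -4/15.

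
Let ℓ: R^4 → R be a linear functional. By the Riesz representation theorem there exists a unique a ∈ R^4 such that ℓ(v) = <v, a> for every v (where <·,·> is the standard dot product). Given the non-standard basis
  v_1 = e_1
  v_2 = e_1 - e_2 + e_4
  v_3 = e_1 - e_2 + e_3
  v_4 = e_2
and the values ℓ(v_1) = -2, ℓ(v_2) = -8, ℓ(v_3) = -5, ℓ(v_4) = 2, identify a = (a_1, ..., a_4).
a = (-2, 2, -1, -4)

Write a = (a_1, ..., a_4) in the standard basis. For each basis vector v_i, ℓ(v_i) = <v_i, a> is a linear equation in the a_j's. Collect the n equations into a matrix system V a = ℓ, where row i of V is v_i (expressed in the standard basis). Since V is invertible (lower-triangular with 1s on the diagonal, up to permutation), solve by back-substitution:
  V =
[[1, 0, 0, 0],
 [1, -1, 0, 1],
 [1, -1, 1, 0],
 [0, 1, 0, 0]]
  V a = (-2, -8, -5, 2)
Solving gives a = (-2, 2, -1, -4).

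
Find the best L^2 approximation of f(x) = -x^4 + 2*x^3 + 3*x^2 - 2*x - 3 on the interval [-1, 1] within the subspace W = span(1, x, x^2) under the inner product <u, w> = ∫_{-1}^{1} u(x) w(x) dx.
g(x) = 15*x^2/7 - 4*x/5 - 102/35

The best approximation g ∈ W is the orthogonal projection of f onto W. Writing g = a_0 + a_1 x + a_2 x^2, the coefficients solve the normal equations G · a = b where
  G_{ij} = <φ_i, φ_j> and b_i = <f, φ_i>, with φ_0 = 1, φ_1 = x, φ_2 = x^2.
G =
  [2, 0, 2/3]
  [0, 2/3, 0]
  [2/3, 0, 2/5],
b = (-22/5, -8/15, -38/35).
Solving gives a_0 = -102/35, a_1 = -4/5, a_2 = 15/7, so
  g(x) = 15*x^2/7 - 4*x/5 - 102/35.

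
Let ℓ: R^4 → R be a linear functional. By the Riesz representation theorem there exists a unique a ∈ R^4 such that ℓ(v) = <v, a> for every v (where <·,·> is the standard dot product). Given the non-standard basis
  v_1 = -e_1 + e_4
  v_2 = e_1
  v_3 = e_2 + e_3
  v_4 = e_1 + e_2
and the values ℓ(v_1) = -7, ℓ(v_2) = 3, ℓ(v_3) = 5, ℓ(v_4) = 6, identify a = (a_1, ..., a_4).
a = (3, 3, 2, -4)

Write a = (a_1, ..., a_4) in the standard basis. For each basis vector v_i, ℓ(v_i) = <v_i, a> is a linear equation in the a_j's. Collect the n equations into a matrix system V a = ℓ, where row i of V is v_i (expressed in the standard basis). Since V is invertible (lower-triangular with 1s on the diagonal, up to permutation), solve by back-substitution:
  V =
[[-1, 0, 0, 1],
 [1, 0, 0, 0],
 [0, 1, 1, 0],
 [1, 1, 0, 0]]
  V a = (-7, 3, 5, 6)
Solving gives a = (3, 3, 2, -4).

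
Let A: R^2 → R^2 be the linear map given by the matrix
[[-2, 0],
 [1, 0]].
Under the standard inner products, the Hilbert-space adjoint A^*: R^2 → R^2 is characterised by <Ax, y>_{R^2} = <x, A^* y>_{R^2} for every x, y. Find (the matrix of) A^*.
A^* = A^T =
[[-2, 1],
 [0, 0]]

For real matrices with standard dot products, the defining identity <Ax, y> = <x, A^* y> gives (Ax)^T y = x^T (A^*) y, i.e. x^T A^T y = x^T (A^*) y. Since this holds for all x, y, we must have A^* = A^T. Therefore
A^* =
[[-2, 1],
 [0, 0]].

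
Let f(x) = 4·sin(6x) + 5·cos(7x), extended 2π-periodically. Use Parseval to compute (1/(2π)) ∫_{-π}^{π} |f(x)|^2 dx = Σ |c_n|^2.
Σ |c_n|^2 = 41/2

Expand |f|^2 and use orthogonality of {sin(nx), cos(mx)} on [-π, π]:
  ∫_{-π}^{π} sin(nx)^2 dx = π, ∫ cos(mx)^2 dx = π, and cross terms integrate to 0.
So ∫_{-π}^{π} f(x)^2 dx = 4^2 · π + 5^2 · π = (16 + 25)π.
Divide by 2π: (16 + 25)/2 = 41/2.
By Parseval, this equals Σ |c_n|^2.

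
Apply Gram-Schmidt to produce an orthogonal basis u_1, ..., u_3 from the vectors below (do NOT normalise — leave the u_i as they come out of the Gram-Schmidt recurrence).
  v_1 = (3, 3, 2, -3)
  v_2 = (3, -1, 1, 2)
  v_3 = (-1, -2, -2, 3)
Orthogonal basis:
  u_1 = (3, 3, 2, -3)
  u_2 = (87/31, -37/31, 27/31, 68/31)
  u_3 = (136/461, 223/461, -387/461, 101/461)

Apply the Gram-Schmidt recurrence
  u_1 = v_1
  u_i = v_i − Σ_{j<i} ((v_i · u_j) / (u_j · u_j)) · u_j.

Step by step this gives:
  u_1 = (3, 3, 2, -3)
  u_2 = (87/31, -37/31, 27/31, 68/31)
  u_3 = (136/461, 223/461, -387/461, 101/461)

Orthogonality check:
  u_2 · u_1 = 0 (should be 0)
  u_3 · u_1 = 0 (should be 0)
  u_3 · u_2 = 0 (should be 0)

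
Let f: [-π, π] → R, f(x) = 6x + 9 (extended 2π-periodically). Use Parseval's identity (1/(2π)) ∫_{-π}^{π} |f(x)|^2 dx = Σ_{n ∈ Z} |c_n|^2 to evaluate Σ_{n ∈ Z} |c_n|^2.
Σ |c_n|^2 = 12π^2 + 81

Expand and integrate term by term over [-π, π]:
  ∫ (6x)^2 dx = 36·(2π^3/3); ∫ 2·6·(9)·x dx = 0 (odd integrand); ∫ 9^2 dx = 81·2π.
So (1/(2π)) ∫_{-π}^{π} (6x + 9)^2 dx = 36π^2/3 + 81 = 12π^2 + 81.
Parseval ⇒ Σ |c_n|^2 = 12π^2 + 81.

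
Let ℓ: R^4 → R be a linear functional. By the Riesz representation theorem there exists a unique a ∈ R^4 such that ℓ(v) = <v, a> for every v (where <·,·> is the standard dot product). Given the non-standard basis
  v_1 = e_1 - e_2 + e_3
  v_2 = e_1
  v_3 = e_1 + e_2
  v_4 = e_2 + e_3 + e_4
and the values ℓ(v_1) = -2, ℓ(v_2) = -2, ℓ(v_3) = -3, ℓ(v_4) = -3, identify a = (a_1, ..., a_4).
a = (-2, -1, -1, -1)

Write a = (a_1, ..., a_4) in the standard basis. For each basis vector v_i, ℓ(v_i) = <v_i, a> is a linear equation in the a_j's. Collect the n equations into a matrix system V a = ℓ, where row i of V is v_i (expressed in the standard basis). Since V is invertible (lower-triangular with 1s on the diagonal, up to permutation), solve by back-substitution:
  V =
[[1, -1, 1, 0],
 [1, 0, 0, 0],
 [1, 1, 0, 0],
 [0, 1, 1, 1]]
  V a = (-2, -2, -3, -3)
Solving gives a = (-2, -1, -1, -1).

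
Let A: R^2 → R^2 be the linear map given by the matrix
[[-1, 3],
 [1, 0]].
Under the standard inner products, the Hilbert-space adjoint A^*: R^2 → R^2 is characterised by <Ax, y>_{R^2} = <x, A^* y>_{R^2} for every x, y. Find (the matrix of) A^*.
A^* = A^T =
[[-1, 1],
 [3, 0]]

For real matrices with standard dot products, the defining identity <Ax, y> = <x, A^* y> gives (Ax)^T y = x^T (A^*) y, i.e. x^T A^T y = x^T (A^*) y. Since this holds for all x, y, we must have A^* = A^T. Therefore
A^* =
[[-1, 1],
 [3, 0]].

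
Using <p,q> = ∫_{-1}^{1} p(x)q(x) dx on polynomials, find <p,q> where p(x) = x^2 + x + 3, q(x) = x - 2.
<p,q> = -38/3

Expand the product: p(x)·q(x) = x^3 - x^2 + x - 6.
∫_{-1}^{1} of each monomial x^k gives [2/(k+1) if k even, 0 if k odd]. Integrating term-by-term (or equivalently evaluating the antiderivative F(x) = x^4/4 - x^3/3 + x^2/2 - 6*x at the endpoints):
  F(1) − F(−1) = -67/12 − (85/12) = -38/3.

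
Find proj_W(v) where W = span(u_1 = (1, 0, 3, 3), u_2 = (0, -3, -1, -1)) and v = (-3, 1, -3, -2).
proj_W(v) = (-186/173, 210/173, -488/173, -488/173)

Set up U = [u_1 | ... | u_2] ∈ R^(4×2). The projector onto W = col(U) is P = U (U^T U)^(-1) U^T.
Compute U^T U =
  [19, -6]
  [-6, 11],
and U^T v = (-18, 2).
Solve U^T U · c = U^T v for the coefficients: c = (-186/173, -70/173). The projection is proj_W(v) = U c.
Check: (v - proj_W(v)) · u_1 = 0  (should be 0).
Check: (v - proj_W(v)) · u_2 = 0  (should be 0).
Result: proj_W(v) = (-186/173, 210/173, -488/173, -488/173).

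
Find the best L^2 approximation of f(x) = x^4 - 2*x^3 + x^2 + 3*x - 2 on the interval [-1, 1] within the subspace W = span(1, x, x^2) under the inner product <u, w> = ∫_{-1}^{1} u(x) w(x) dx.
g(x) = 13*x^2/7 + 9*x/5 - 73/35

The best approximation g ∈ W is the orthogonal projection of f onto W. Writing g = a_0 + a_1 x + a_2 x^2, the coefficients solve the normal equations G · a = b where
  G_{ij} = <φ_i, φ_j> and b_i = <f, φ_i>, with φ_0 = 1, φ_1 = x, φ_2 = x^2.
G =
  [2, 0, 2/3]
  [0, 2/3, 0]
  [2/3, 0, 2/5],
b = (-44/15, 6/5, -68/105).
Solving gives a_0 = -73/35, a_1 = 9/5, a_2 = 13/7, so
  g(x) = 13*x^2/7 + 9*x/5 - 73/35.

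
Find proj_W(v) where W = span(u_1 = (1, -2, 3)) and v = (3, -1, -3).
proj_W(v) = (-2/7, 4/7, -6/7)

Set up U = [u_1 | ... | u_1] ∈ R^(3×1). The projector onto W = col(U) is P = U (U^T U)^(-1) U^T.
Compute U^T U =
  [14],
and U^T v = (-4).
Solve U^T U · c = U^T v for the coefficients: c = (-2/7). The projection is proj_W(v) = U c.
Check: (v - proj_W(v)) · u_1 = 0  (should be 0).
Result: proj_W(v) = (-2/7, 4/7, -6/7).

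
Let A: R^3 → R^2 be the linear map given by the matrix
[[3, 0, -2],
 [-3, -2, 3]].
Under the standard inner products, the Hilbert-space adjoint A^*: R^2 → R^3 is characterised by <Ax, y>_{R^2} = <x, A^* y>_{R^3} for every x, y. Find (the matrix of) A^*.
A^* = A^T =
[[3, -3],
 [0, -2],
 [-2, 3]]

For real matrices with standard dot products, the defining identity <Ax, y> = <x, A^* y> gives (Ax)^T y = x^T (A^*) y, i.e. x^T A^T y = x^T (A^*) y. Since this holds for all x, y, we must have A^* = A^T. Therefore
A^* =
[[3, -3],
 [0, -2],
 [-2, 3]].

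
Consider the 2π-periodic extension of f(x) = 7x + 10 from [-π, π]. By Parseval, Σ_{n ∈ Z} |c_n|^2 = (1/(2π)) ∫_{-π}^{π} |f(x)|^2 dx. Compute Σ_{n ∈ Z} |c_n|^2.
Σ |c_n|^2 = 49π^2/3 + 100

Expand and integrate term by term over [-π, π]:
  ∫ (7x)^2 dx = 49·(2π^3/3); ∫ 2·7·(10)·x dx = 0 (odd integrand); ∫ 10^2 dx = 100·2π.
So (1/(2π)) ∫_{-π}^{π} (7x + 10)^2 dx = 49π^2/3 + 100 = 49π^2/3 + 100.
Parseval ⇒ Σ |c_n|^2 = 49π^2/3 + 100.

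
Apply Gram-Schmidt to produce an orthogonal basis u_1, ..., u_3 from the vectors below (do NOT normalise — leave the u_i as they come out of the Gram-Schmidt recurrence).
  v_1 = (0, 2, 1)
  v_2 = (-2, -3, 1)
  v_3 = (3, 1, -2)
Orthogonal basis:
  u_1 = (0, 2, 1)
  u_2 = (-2, -1, 2)
  u_3 = (5/9, -2/9, 4/9)

Apply the Gram-Schmidt recurrence
  u_1 = v_1
  u_i = v_i − Σ_{j<i} ((v_i · u_j) / (u_j · u_j)) · u_j.

Step by step this gives:
  u_1 = (0, 2, 1)
  u_2 = (-2, -1, 2)
  u_3 = (5/9, -2/9, 4/9)

Orthogonality check:
  u_2 · u_1 = 0 (should be 0)
  u_3 · u_1 = 0 (should be 0)
  u_3 · u_2 = 0 (should be 0)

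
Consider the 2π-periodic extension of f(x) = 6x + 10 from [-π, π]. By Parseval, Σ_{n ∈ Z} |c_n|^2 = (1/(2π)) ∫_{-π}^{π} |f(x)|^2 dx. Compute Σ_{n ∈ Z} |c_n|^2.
Σ |c_n|^2 = 12π^2 + 100

Expand and integrate term by term over [-π, π]:
  ∫ (6x)^2 dx = 36·(2π^3/3); ∫ 2·6·(10)·x dx = 0 (odd integrand); ∫ 10^2 dx = 100·2π.
So (1/(2π)) ∫_{-π}^{π} (6x + 10)^2 dx = 36π^2/3 + 100 = 12π^2 + 100.
Parseval ⇒ Σ |c_n|^2 = 12π^2 + 100.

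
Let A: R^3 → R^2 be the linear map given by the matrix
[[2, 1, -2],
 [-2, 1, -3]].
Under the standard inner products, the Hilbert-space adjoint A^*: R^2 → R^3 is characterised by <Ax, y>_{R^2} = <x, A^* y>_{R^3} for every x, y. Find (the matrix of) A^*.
A^* = A^T =
[[2, -2],
 [1, 1],
 [-2, -3]]

For real matrices with standard dot products, the defining identity <Ax, y> = <x, A^* y> gives (Ax)^T y = x^T (A^*) y, i.e. x^T A^T y = x^T (A^*) y. Since this holds for all x, y, we must have A^* = A^T. Therefore
A^* =
[[2, -2],
 [1, 1],
 [-2, -3]].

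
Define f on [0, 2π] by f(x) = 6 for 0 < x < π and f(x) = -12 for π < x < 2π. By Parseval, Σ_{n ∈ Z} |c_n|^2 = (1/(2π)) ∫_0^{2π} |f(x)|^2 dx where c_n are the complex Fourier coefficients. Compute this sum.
Σ |c_n|^2 = 90

Parseval equates the L^2 energy of f (normalised by 1/(2π)) with the ℓ^2 sum of its Fourier coefficients: (1/(2π)) ∫_0^{2π} |f|^2 = Σ |c_n|^2.
Compute the left side: (1/(2π)) [∫_0^π 6^2 dx + ∫_π^{2π} (-12)^2 dx] = (1/(2π)) · (36π + 144π) = (36 + 144)/2 = 90.
So Σ_{n ∈ Z} |c_n|^2 = 90.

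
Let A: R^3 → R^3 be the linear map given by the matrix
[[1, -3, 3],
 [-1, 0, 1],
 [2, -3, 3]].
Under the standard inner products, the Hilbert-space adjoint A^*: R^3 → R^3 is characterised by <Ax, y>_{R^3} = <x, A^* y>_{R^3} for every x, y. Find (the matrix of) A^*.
A^* = A^T =
[[1, -1, 2],
 [-3, 0, -3],
 [3, 1, 3]]

For real matrices with standard dot products, the defining identity <Ax, y> = <x, A^* y> gives (Ax)^T y = x^T (A^*) y, i.e. x^T A^T y = x^T (A^*) y. Since this holds for all x, y, we must have A^* = A^T. Therefore
A^* =
[[1, -1, 2],
 [-3, 0, -3],
 [3, 1, 3]].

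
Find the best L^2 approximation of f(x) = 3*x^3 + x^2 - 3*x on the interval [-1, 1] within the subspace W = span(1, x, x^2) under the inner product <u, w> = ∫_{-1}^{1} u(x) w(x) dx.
g(x) = x^2 - 6*x/5

The best approximation g ∈ W is the orthogonal projection of f onto W. Writing g = a_0 + a_1 x + a_2 x^2, the coefficients solve the normal equations G · a = b where
  G_{ij} = <φ_i, φ_j> and b_i = <f, φ_i>, with φ_0 = 1, φ_1 = x, φ_2 = x^2.
G =
  [2, 0, 2/3]
  [0, 2/3, 0]
  [2/3, 0, 2/5],
b = (2/3, -4/5, 2/5).
Solving gives a_0 = 0, a_1 = -6/5, a_2 = 1, so
  g(x) = x^2 - 6*x/5.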